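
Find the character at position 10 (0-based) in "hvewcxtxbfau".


Input string: 'hvewcxtxbfau'
Operation: get character at index 10
Index mapping: s[0]='h', s[1]='v', s[2]='e', s[3]='w', s[4]='c', s[5]='x', s[6]='t', s[7]='x', s[8]='b', s[9]='f', s[10]='a'
Result: 'a'


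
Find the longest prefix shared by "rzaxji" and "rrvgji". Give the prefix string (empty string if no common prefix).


String 1: 'rzaxji'
String 2: 'rrvgji'
Compare position by position:
pos 0: 'r' vs 'r' match
pos 1: 'z' vs 'r' differ -> stop
Longest common prefix: "r" (length 1)


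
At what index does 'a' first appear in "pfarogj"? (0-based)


Input string: 'pfarogj'
Target: 'a'
Scanning left to right: s[0]='p', s[1]='f', s[2]='a'
First match at index: 2


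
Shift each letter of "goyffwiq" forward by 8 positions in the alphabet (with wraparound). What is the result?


Input: 'goyffwiq', shift = 8
Operation: for each letter, (position + 8) mod 26
Mapping: 'g'(6+8=14)->'o', 'o'(14+8=22)->'w', 'y'(24+8=32, 32 mod 26=6)->'g', 'f'(5+8=13)->'n', 'f'(5+8=13)->'n', 'w'(22+8=30, 30 mod 26=4)->'e', 'i'(8+8=16)->'q', 'q'(16+8=24)->'y'
Result: owgnneqy


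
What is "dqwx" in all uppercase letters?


Input string: 'dqwx'
Operation: convert each letter to uppercase
Mapping: 'd'->'D', 'q'->'Q', 'w'->'W', 'x'->'X'
Result: DQWX


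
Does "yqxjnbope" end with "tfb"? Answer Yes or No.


Input string: 'yqxjnbope'
Suffix to check: 'tfb'
Last 3 characters of input: 'ope'
Match: False
Result: No


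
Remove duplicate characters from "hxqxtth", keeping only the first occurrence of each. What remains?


Input: 'hxqxtth'
Operation: keep first occurrence of each character
Scan: s[0]='h' new -> keep; s[1]='x' new -> keep; s[2]='q' new -> keep; s[3]='x' seen -> skip; s[4]='t' new -> keep; s[5]='t' seen -> skip; s[6]='h' seen -> skip
Result: hxqt


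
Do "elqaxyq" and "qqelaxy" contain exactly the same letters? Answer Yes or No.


String 1: 'elqaxyq' -> sorted: 'aelqqxy'
String 2: 'qqelaxy' -> sorted: 'aelqqxy'
Compare sorted forms: 'aelqqxy' == 'aelqqxy'
Anagram: Yes


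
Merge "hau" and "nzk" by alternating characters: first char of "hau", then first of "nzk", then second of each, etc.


String 1: 'hau'
String 2: 'nzk'
Operation: alternate characters
Pairs: 'h'+'n', 'a'+'z', 'u'+'k'
Result: hnazuk


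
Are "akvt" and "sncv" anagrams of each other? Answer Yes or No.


String 1: 'akvt' -> sorted: 'aktv'
String 2: 'sncv' -> sorted: 'cnsv'
Compare sorted forms: 'aktv' != 'cnsv'
Anagram: No


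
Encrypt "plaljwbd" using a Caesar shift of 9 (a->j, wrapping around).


Input: 'plaljwbd', shift = 9
Operation: for each letter, (position + 9) mod 26
Mapping: 'p'(15+9=24)->'y', 'l'(11+9=20)->'u', 'a'(0+9=9)->'j', 'l'(11+9=20)->'u', 'j'(9+9=18)->'s', 'w'(22+9=31, 31 mod 26=5)->'f', 'b'(1+9=10)->'k', 'd'(3+9=12)->'m'
Result: yujusfkm


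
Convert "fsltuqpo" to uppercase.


Input string: 'fsltuqpo'
Operation: convert each letter to uppercase
Mapping: 'f'->'F', 's'->'S', 'l'->'L', 't'->'T', 'u'->'U', 'q'->'Q', 'p'->'P', 'o'->'O'
Result: FSLTUQPO


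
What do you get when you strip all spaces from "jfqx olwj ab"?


Input string: 'jfqx olwj ab'
Operation: remove all spaces
Words: 'jfqx', 'olwj', 'ab'
Join without spaces: jfqxolwjab


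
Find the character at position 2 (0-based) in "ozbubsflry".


Input string: 'ozbubsflry'
Operation: get character at index 2
Index mapping: s[0]='o', s[1]='z', s[2]='b'
Result: 'b'


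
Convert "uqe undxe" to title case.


Input string: 'uqe undxe'
Operation: capitalize first letter of each word
Word transformations: 'uqe'->'Uqe', 'undxe'->'Undxe'
Result: Uqe Undxe


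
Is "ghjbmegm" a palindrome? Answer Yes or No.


Input string: 'ghjbmegm'
Reversed: 'mgembjhg'
Compare pairs: s[0]='g' vs s[7]='m' (mismatch), s[1]='h' vs s[6]='g' (mismatch), s[2]='j' vs s[5]='e' (mismatch), s[3]='b' vs s[4]='m' (mismatch)
Palindrome: No


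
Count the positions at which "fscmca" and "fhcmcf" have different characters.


String 1: 'fscmca'
String 2: 'fhcmcf'
Compare each position: pos 0: 'f'=='f', pos 1: 's'!='h', pos 2: 'c'=='c', pos 3: 'm'=='m', pos 4: 'c'=='c', pos 5: 'a'!='f'
Differing positions: 2
Hamming distance: 2


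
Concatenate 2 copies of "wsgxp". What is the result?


Input string: 'wsgxp'
Operation: repeat 2 times
Concatenation: 'wsgxp' + 'wsgxp'
Result: wsgxpwsgxp


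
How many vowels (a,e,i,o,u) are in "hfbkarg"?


Input string: 'hfbkarg'
Operation: count vowels (a, e, i, o, u)
Scan: s[0]='h', s[1]='f', s[2]='b', s[3]='k', s[4]='a' (vowel), s[5]='r', s[6]='g'
Vowels found: 1
Result: 1


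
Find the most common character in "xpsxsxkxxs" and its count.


Input: 'xpsxsxkxxs'
Operation: tally each character
Counts: 'k':1, 'p':1, 's':3, 'x':5
Maximum: 'x' appears 5 times


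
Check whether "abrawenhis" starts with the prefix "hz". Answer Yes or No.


Input string: 'abrawenhis'
Prefix to check: 'hz'
First 2 characters of input: 'ab'
Match: False
Result: No


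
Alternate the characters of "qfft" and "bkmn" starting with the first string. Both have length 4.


String 1: 'qfft'
String 2: 'bkmn'
Operation: alternate characters
Pairs: 'q'+'b', 'f'+'k', 'f'+'m', 't'+'n'
Result: qbfkfmtn


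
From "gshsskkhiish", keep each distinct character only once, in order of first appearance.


Input: 'gshsskkhiish'
Operation: keep first occurrence of each character
Scan: s[0]='g' new -> keep; s[1]='s' new -> keep; s[2]='h' new -> keep; s[3]='s' seen -> skip; s[4]='s' seen -> skip; s[5]='k' new -> keep; s[6]='k' seen -> skip; s[7]='h' seen -> skip; s[8]='i' new -> keep; s[9]='i' seen -> skip; s[10]='s' seen -> skip; s[11]='h' seen -> skip
Result: gshki


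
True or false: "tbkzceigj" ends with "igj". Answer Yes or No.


Input string: 'tbkzceigj'
Suffix to check: 'igj'
Last 3 characters of input: 'igj'
Match: True
Result: Yes


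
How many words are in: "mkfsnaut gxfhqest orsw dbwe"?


Input string: 'mkfsnaut gxfhqest orsw dbwe'
Operation: split by spaces
Words found: 'mkfsnaut', 'gxfhqest', 'orsw', 'dbwe'
Word count: 4


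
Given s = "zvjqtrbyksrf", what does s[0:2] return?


Input string: 'zvjqtrbyksrf'
Operation: slice [0:2]
Extract characters: s[0]='z', s[1]='v'
Result: zv


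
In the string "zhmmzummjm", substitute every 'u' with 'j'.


Input string: 'zhmmzummjm'
Operation: replace 'u' with 'j'
Positions of 'u': 5
After replacement: zhmmzjmmjm


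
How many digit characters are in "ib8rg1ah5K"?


Input string: 'ib8rg1ah5K'
Operation: count digit characters (0-9)
Scan: 'i', 'b', '8'(digit), 'r', 'g', '1'(digit), 'a', 'h', '5'(digit), 'K'
Digits found: 3
Result: 3


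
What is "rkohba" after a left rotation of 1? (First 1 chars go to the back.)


Input: 'rkohba', shift = 1
Operation: split at index 1 and swap parts
Front part s[0:1] = 'r'
Back part s[1:] = 'kohba'
Rotated = back + front = 'kohba' + 'r'
Result: kohbar


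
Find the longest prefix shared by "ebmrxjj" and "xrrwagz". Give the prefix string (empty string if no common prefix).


String 1: 'ebmrxjj'
String 2: 'xrrwagz'
Compare position by position:
pos 0: 'e' vs 'x' differ -> stop
Longest common prefix: "" (length 0)


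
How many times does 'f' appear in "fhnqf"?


Input string: 'fhnqf'
Target character: 'f'
Scan each position: s[0]='f', s[4]='f'
Matches found at indices: 0, 4
Total: 2


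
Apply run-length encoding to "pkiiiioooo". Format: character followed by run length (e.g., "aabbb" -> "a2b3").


Input: 'pkiiiioooo'
Operation: identify consecutive runs
Runs: 'p' -> p1, 'k' -> k1, 'iiii' -> i4, 'oooo' -> o4
Encoded: p1k1i4o4


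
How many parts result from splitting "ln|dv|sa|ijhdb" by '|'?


Input string: 'ln|dv|sa|ijhdb'
Delimiter: '|'
Split result: 'ln', 'dv', 'sa', 'ijhdb'
Number of parts: 4


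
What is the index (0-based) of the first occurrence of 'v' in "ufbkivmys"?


Input string: 'ufbkivmys'
Target: 'v'
Scanning left to right: s[0]='u', s[1]='f', s[2]='b', s[3]='k', s[4]='i', s[5]='v'
First match at index: 5


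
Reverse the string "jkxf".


Input string: 'jkxf'
Operation: reverse character order
Original order: 'j' -> 'k' -> 'x' -> 'f'
Reversed order: 'f' -> 'x' -> 'k' -> 'j'
Result: fxkj


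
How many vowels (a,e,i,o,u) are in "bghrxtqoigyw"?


Input string: 'bghrxtqoigyw'
Operation: count vowels (a, e, i, o, u)
Scan: s[0]='b', s[1]='g', s[2]='h', s[3]='r', s[4]='x', s[5]='t', s[6]='q', s[7]='o' (vowel), s[8]='i' (vowel), s[9]='g', s[10]='y', s[11]='w'
Vowels found: 2
Result: 2


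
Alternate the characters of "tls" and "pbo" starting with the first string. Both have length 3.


String 1: 'tls'
String 2: 'pbo'
Operation: alternate characters
Pairs: 't'+'p', 'l'+'b', 's'+'o'
Result: tplbso


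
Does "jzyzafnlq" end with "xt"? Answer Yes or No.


Input string: 'jzyzafnlq'
Suffix to check: 'xt'
Last 2 characters of input: 'lq'
Match: False
Result: No


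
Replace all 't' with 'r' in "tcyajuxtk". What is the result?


Input string: 'tcyajuxtk'
Operation: replace 't' with 'r'
Positions of 't': 0, 7
After replacement: rcyajuxrk


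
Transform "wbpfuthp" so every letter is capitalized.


Input string: 'wbpfuthp'
Operation: convert each letter to uppercase
Mapping: 'w'->'W', 'b'->'B', 'p'->'P', 'f'->'F', 'u'->'U', 't'->'T', 'h'->'H', 'p'->'P'
Result: WBPFUTHP


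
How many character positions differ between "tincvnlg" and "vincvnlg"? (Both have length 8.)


String 1: 'tincvnlg'
String 2: 'vincvnlg'
Compare each position: pos 0: 't'!='v', pos 1: 'i'=='i', pos 2: 'n'=='n', pos 3: 'c'=='c', pos 4: 'v'=='v', pos 5: 'n'=='n', pos 6: 'l'=='l', pos 7: 'g'=='g'
Differing positions: 1
Hamming distance: 1


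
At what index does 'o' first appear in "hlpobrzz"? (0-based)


Input string: 'hlpobrzz'
Target: 'o'
Scanning left to right: s[0]='h', s[1]='l', s[2]='p', s[3]='o'
First match at index: 3


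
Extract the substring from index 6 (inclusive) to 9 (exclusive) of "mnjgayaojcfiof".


Input string: 'mnjgayaojcfiof'
Operation: slice [6:9]
Extract characters: s[6]='a', s[7]='o', s[8]='j'
Result: aoj


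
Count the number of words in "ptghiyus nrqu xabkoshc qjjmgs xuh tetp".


Input string: 'ptghiyus nrqu xabkoshc qjjmgs xuh tetp'
Operation: split by spaces
Words found: 'ptghiyus', 'nrqu', 'xabkoshc', 'qjjmgs', 'xuh', 'tetp'
Word count: 6


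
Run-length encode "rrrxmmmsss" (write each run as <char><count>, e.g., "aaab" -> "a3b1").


Input: 'rrrxmmmsss'
Operation: identify consecutive runs
Runs: 'rrr' -> r3, 'x' -> x1, 'mmm' -> m3, 'sss' -> s3
Encoded: r3x1m3s3


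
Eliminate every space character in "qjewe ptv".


Input string: 'qjewe ptv'
Operation: remove all spaces
Words: 'qjewe', 'ptv'
Join without spaces: qjeweptv


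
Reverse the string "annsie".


Input string: 'annsie'
Operation: reverse character order
Original order: 'a' -> 'n' -> 'n' -> 's' -> 'i' -> 'e'
Reversed order: 'e' -> 'i' -> 's' -> 'n' -> 'n' -> 'a'
Result: eisnna


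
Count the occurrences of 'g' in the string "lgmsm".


Input string: 'lgmsm'
Target character: 'g'
Scan each position: s[1]='g'
Matches found at indices: 1
Total: 1


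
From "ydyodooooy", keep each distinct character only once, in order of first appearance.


Input: 'ydyodooooy'
Operation: keep first occurrence of each character
Scan: s[0]='y' new -> keep; s[1]='d' new -> keep; s[2]='y' seen -> skip; s[3]='o' new -> keep; s[4]='d' seen -> skip; s[5]='o' seen -> skip; s[6]='o' seen -> skip; s[7]='o' seen -> skip; s[8]='o' seen -> skip; s[9]='y' seen -> skip
Result: ydo


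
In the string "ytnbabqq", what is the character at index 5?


Input string: 'ytnbabqq'
Operation: get character at index 5
Index mapping: s[0]='y', s[1]='t', s[2]='n', s[3]='b', s[4]='a', s[5]='b'
Result: 'b'


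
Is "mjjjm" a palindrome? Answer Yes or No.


Input string: 'mjjjm'
Reversed: 'mjjjm'
Compare pairs: s[0]='m' vs s[4]='m' (match), s[1]='j' vs s[3]='j' (match)
Palindrome: Yes


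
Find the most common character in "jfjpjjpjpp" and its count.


Input: 'jfjpjjpjpp'
Operation: tally each character
Counts: 'f':1, 'j':5, 'p':4
Maximum: 'j' appears 5 times


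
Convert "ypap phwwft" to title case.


Input string: 'ypap phwwft'
Operation: capitalize first letter of each word
Word transformations: 'ypap'->'Ypap', 'phwwft'->'Phwwft'
Result: Ypap Phwwft


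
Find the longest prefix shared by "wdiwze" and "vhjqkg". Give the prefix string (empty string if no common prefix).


String 1: 'wdiwze'
String 2: 'vhjqkg'
Compare position by position:
pos 0: 'w' vs 'v' differ -> stop
Longest common prefix: "" (length 0)


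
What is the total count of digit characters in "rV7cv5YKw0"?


Input string: 'rV7cv5YKw0'
Operation: count digit characters (0-9)
Scan: 'r', 'V', '7'(digit), 'c', 'v', '5'(digit), 'Y', 'K', 'w', '0'(digit)
Digits found: 3
Result: 3


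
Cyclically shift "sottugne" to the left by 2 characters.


Input: 'sottugne', shift = 2
Operation: split at index 2 and swap parts
Front part s[0:2] = 'so'
Back part s[2:] = 'ttugne'
Rotated = back + front = 'ttugne' + 'so'
Result: ttugneso


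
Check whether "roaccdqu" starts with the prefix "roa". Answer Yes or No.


Input string: 'roaccdqu'
Prefix to check: 'roa'
First 3 characters of input: 'roa'
Match: True
Result: Yes


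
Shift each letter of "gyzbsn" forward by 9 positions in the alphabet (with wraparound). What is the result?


Input: 'gyzbsn', shift = 9
Operation: for each letter, (position + 9) mod 26
Mapping: 'g'(6+9=15)->'p', 'y'(24+9=33, 33 mod 26=7)->'h', 'z'(25+9=34, 34 mod 26=8)->'i', 'b'(1+9=10)->'k', 's'(18+9=27, 27 mod 26=1)->'b', 'n'(13+9=22)->'w'
Result: phikbw


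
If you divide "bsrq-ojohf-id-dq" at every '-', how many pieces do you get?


Input string: 'bsrq-ojohf-id-dq'
Delimiter: '-'
Split result: 'bsrq', 'ojohf', 'id', 'dq'
Number of parts: 4


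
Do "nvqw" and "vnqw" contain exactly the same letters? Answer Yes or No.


String 1: 'nvqw' -> sorted: 'nqvw'
String 2: 'vnqw' -> sorted: 'nqvw'
Compare sorted forms: 'nqvw' == 'nqvw'
Anagram: Yes


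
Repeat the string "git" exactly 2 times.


Input string: 'git'
Operation: repeat 2 times
Concatenation: 'git' + 'git'
Result: gitgit


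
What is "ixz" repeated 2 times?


Input string: 'ixz'
Operation: repeat 2 times
Concatenation: 'ixz' + 'ixz'
Result: ixzixz


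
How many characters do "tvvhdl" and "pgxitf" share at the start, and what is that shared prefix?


String 1: 'tvvhdl'
String 2: 'pgxitf'
Compare position by position:
pos 0: 't' vs 'p' differ -> stop
Longest common prefix: "" (length 0)


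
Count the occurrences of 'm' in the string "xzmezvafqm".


Input string: 'xzmezvafqm'
Target character: 'm'
Scan each position: s[2]='m', s[9]='m'
Matches found at indices: 2, 9
Total: 2


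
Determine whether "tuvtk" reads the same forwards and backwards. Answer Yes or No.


Input string: 'tuvtk'
Reversed: 'ktvut'
Compare pairs: s[0]='t' vs s[4]='k' (mismatch), s[1]='u' vs s[3]='t' (mismatch)
Palindrome: No


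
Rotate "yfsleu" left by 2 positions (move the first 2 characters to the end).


Input: 'yfsleu', shift = 2
Operation: split at index 2 and swap parts
Front part s[0:2] = 'yf'
Back part s[2:] = 'sleu'
Rotated = back + front = 'sleu' + 'yf'
Result: sleuyf


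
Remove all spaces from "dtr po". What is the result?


Input string: 'dtr po'
Operation: remove all spaces
Words: 'dtr', 'po'
Join without spaces: dtrpo


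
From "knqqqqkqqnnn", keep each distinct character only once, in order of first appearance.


Input: 'knqqqqkqqnnn'
Operation: keep first occurrence of each character
Scan: s[0]='k' new -> keep; s[1]='n' new -> keep; s[2]='q' new -> keep; s[3]='q' seen -> skip; s[4]='q' seen -> skip; s[5]='q' seen -> skip; s[6]='k' seen -> skip; s[7]='q' seen -> skip; s[8]='q' seen -> skip; s[9]='n' seen -> skip; s[10]='n' seen -> skip; s[11]='n' seen -> skip
Result: knq


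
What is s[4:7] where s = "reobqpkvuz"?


Input string: 'reobqpkvuz'
Operation: slice [4:7]
Extract characters: s[4]='q', s[5]='p', s[6]='k'
Result: qpk


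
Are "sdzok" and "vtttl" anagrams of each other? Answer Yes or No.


String 1: 'sdzok' -> sorted: 'dkosz'
String 2: 'vtttl' -> sorted: 'ltttv'
Compare sorted forms: 'dkosz' != 'ltttv'
Anagram: No


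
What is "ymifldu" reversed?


Input string: 'ymifldu'
Operation: reverse character order
Original order: 'y' -> 'm' -> 'i' -> 'f' -> 'l' -> 'd' -> 'u'
Reversed order: 'u' -> 'd' -> 'l' -> 'f' -> 'i' -> 'm' -> 'y'
Result: udlfimy


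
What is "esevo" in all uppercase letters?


Input string: 'esevo'
Operation: convert each letter to uppercase
Mapping: 'e'->'E', 's'->'S', 'e'->'E', 'v'->'V', 'o'->'O'
Result: ESEVO


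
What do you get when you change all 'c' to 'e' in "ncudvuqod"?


Input string: 'ncudvuqod'
Operation: replace 'c' with 'e'
Positions of 'c': 1
After replacement: neudvuqod


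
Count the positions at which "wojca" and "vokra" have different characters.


String 1: 'wojca'
String 2: 'vokra'
Compare each position: pos 0: 'w'!='v', pos 1: 'o'=='o', pos 2: 'j'!='k', pos 3: 'c'!='r', pos 4: 'a'=='a'
Differing positions: 3
Hamming distance: 3


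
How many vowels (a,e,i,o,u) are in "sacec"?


Input string: 'sacec'
Operation: count vowels (a, e, i, o, u)
Scan: s[0]='s', s[1]='a' (vowel), s[2]='c', s[3]='e' (vowel), s[4]='c'
Vowels found: 2
Result: 2


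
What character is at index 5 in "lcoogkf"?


Input string: 'lcoogkf'
Operation: get character at index 5
Index mapping: s[0]='l', s[1]='c', s[2]='o', s[3]='o', s[4]='g', s[5]='k'
Result: 'k'


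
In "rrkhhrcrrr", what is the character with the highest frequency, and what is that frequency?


Input: 'rrkhhrcrrr'
Operation: tally each character
Counts: 'c':1, 'h':2, 'k':1, 'r':6
Maximum: 'r' appears 6 times


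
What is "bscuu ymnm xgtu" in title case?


Input string: 'bscuu ymnm xgtu'
Operation: capitalize first letter of each word
Word transformations: 'bscuu'->'Bscuu', 'ymnm'->'Ymnm', 'xgtu'->'Xgtu'
Result: Bscuu Ymnm Xgtu


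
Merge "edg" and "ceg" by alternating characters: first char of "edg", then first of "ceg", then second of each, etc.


String 1: 'edg'
String 2: 'ceg'
Operation: alternate characters
Pairs: 'e'+'c', 'd'+'e', 'g'+'g'
Result: ecdegg


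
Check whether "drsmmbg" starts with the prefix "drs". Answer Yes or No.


Input string: 'drsmmbg'
Prefix to check: 'drs'
First 3 characters of input: 'drs'
Match: True
Result: Yes


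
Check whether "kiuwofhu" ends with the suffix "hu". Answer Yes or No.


Input string: 'kiuwofhu'
Suffix to check: 'hu'
Last 2 characters of input: 'hu'
Match: True
Result: Yes


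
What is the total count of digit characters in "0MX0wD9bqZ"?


Input string: '0MX0wD9bqZ'
Operation: count digit characters (0-9)
Scan: '0'(digit), 'M', 'X', '0'(digit), 'w', 'D', '9'(digit), 'b', 'q', 'Z'
Digits found: 3
Result: 3


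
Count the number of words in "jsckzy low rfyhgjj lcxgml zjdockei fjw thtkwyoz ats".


Input string: 'jsckzy low rfyhgjj lcxgml zjdockei fjw thtkwyoz ats'
Operation: split by spaces
Words found: 'jsckzy', 'low', 'rfyhgjj', 'lcxgml', 'zjdockei', 'fjw', 'thtkwyoz', 'ats'
Word count: 8


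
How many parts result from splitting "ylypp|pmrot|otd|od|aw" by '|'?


Input string: 'ylypp|pmrot|otd|od|aw'
Delimiter: '|'
Split result: 'ylypp', 'pmrot', 'otd', 'od', 'aw'
Number of parts: 5


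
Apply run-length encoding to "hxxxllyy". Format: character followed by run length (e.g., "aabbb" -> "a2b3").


Input: 'hxxxllyy'
Operation: identify consecutive runs
Runs: 'h' -> h1, 'xxx' -> x3, 'll' -> l2, 'yy' -> y2
Encoded: h1x3l2y2


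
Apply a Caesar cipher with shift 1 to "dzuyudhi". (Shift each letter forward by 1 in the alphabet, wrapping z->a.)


Input: 'dzuyudhi', shift = 1
Operation: for each letter, (position + 1) mod 26
Mapping: 'd'(3+1=4)->'e', 'z'(25+1=26, 26 mod 26=0)->'a', 'u'(20+1=21)->'v', 'y'(24+1=25)->'z', 'u'(20+1=21)->'v', 'd'(3+1=4)->'e', 'h'(7+1=8)->'i', 'i'(8+1=9)->'j'
Result: eavzveij


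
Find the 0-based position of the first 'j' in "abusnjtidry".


Input string: 'abusnjtidry'
Target: 'j'
Scanning left to right: s[0]='a', s[1]='b', s[2]='u', s[3]='s', s[4]='n', s[5]='j'
First match at index: 5


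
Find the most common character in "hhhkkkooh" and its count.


Input: 'hhhkkkooh'
Operation: tally each character
Counts: 'h':4, 'k':3, 'o':2
Maximum: 'h' appears 4 times


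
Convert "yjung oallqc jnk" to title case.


Input string: 'yjung oallqc jnk'
Operation: capitalize first letter of each word
Word transformations: 'yjung'->'Yjung', 'oallqc'->'Oallqc', 'jnk'->'Jnk'
Result: Yjung Oallqc Jnk


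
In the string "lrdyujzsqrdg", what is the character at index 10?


Input string: 'lrdyujzsqrdg'
Operation: get character at index 10
Index mapping: s[0]='l', s[1]='r', s[2]='d', s[3]='y', s[4]='u', s[5]='j', s[6]='z', s[7]='s', s[8]='q', s[9]='r', s[10]='d'
Result: 'd'


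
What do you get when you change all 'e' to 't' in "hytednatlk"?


Input string: 'hytednatlk'
Operation: replace 'e' with 't'
Positions of 'e': 3
After replacement: hyttdnatlk


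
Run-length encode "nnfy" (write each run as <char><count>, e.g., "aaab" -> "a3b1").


Input: 'nnfy'
Operation: identify consecutive runs
Runs: 'nn' -> n2, 'f' -> f1, 'y' -> y1
Encoded: n2f1y1


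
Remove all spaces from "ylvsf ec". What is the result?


Input string: 'ylvsf ec'
Operation: remove all spaces
Words: 'ylvsf', 'ec'
Join without spaces: ylvsfec


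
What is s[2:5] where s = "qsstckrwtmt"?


Input string: 'qsstckrwtmt'
Operation: slice [2:5]
Extract characters: s[2]='s', s[3]='t', s[4]='c'
Result: stc


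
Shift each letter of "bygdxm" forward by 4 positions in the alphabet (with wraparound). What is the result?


Input: 'bygdxm', shift = 4
Operation: for each letter, (position + 4) mod 26
Mapping: 'b'(1+4=5)->'f', 'y'(24+4=28, 28 mod 26=2)->'c', 'g'(6+4=10)->'k', 'd'(3+4=7)->'h', 'x'(23+4=27, 27 mod 26=1)->'b', 'm'(12+4=16)->'q'
Result: fckhbq


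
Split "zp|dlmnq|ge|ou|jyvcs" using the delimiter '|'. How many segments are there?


Input string: 'zp|dlmnq|ge|ou|jyvcs'
Delimiter: '|'
Split result: 'zp', 'dlmnq', 'ge', 'ou', 'jyvcs'
Number of parts: 5


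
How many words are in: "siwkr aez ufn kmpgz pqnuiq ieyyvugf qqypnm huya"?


Input string: 'siwkr aez ufn kmpgz pqnuiq ieyyvugf qqypnm huya'
Operation: split by spaces
Words found: 'siwkr', 'aez', 'ufn', 'kmpgz', 'pqnuiq', 'ieyyvugf', 'qqypnm', 'huya'
Word count: 8


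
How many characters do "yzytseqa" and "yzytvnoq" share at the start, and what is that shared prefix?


String 1: 'yzytseqa'
String 2: 'yzytvnoq'
Compare position by position:
pos 0: 'y' vs 'y' match
pos 1: 'z' vs 'z' match
pos 2: 'y' vs 'y' match
pos 3: 't' vs 't' match
pos 4: 's' vs 'v' differ -> stop
Longest common prefix: "yzyt" (length 4)


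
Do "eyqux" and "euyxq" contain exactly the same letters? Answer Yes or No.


String 1: 'eyqux' -> sorted: 'equxy'
String 2: 'euyxq' -> sorted: 'equxy'
Compare sorted forms: 'equxy' == 'equxy'
Anagram: Yes


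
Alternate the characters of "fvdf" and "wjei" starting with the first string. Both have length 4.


String 1: 'fvdf'
String 2: 'wjei'
Operation: alternate characters
Pairs: 'f'+'w', 'v'+'j', 'd'+'e', 'f'+'i'
Result: fwvjdefi


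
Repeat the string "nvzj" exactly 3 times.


Input string: 'nvzj'
Operation: repeat 3 times
Concatenation: 'nvzj' + 'nvzj' + 'nvzj'
Result: nvzjnvzjnvzj


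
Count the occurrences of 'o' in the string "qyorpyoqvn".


Input string: 'qyorpyoqvn'
Target character: 'o'
Scan each position: s[2]='o', s[6]='o'
Matches found at indices: 2, 6
Total: 2


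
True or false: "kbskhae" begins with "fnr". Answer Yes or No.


Input string: 'kbskhae'
Prefix to check: 'fnr'
First 3 characters of input: 'kbs'
Match: False
Result: No


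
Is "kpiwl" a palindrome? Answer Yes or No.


Input string: 'kpiwl'
Reversed: 'lwipk'
Compare pairs: s[0]='k' vs s[4]='l' (mismatch), s[1]='p' vs s[3]='w' (mismatch)
Palindrome: No


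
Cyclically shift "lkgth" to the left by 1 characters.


Input: 'lkgth', shift = 1
Operation: split at index 1 and swap parts
Front part s[0:1] = 'l'
Back part s[1:] = 'kgth'
Rotated = back + front = 'kgth' + 'l'
Result: kgthl


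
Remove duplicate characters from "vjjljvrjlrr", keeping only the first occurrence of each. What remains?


Input: 'vjjljvrjlrr'
Operation: keep first occurrence of each character
Scan: s[0]='v' new -> keep; s[1]='j' new -> keep; s[2]='j' seen -> skip; s[3]='l' new -> keep; s[4]='j' seen -> skip; s[5]='v' seen -> skip; s[6]='r' new -> keep; s[7]='j' seen -> skip; s[8]='l' seen -> skip; s[9]='r' seen -> skip; s[10]='r' seen -> skip
Result: vjlr


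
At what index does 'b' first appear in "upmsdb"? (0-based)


Input string: 'upmsdb'
Target: 'b'
Scanning left to right: s[0]='u', s[1]='p', s[2]='m', s[3]='s', s[4]='d', s[5]='b'
First match at index: 5


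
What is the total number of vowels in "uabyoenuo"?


Input string: 'uabyoenuo'
Operation: count vowels (a, e, i, o, u)
Scan: s[0]='u' (vowel), s[1]='a' (vowel), s[2]='b', s[3]='y', s[4]='o' (vowel), s[5]='e' (vowel), s[6]='n', s[7]='u' (vowel), s[8]='o' (vowel)
Vowels found: 6
Result: 6


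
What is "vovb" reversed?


Input string: 'vovb'
Operation: reverse character order
Original order: 'v' -> 'o' -> 'v' -> 'b'
Reversed order: 'b' -> 'v' -> 'o' -> 'v'
Result: bvov


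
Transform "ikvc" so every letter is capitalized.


Input string: 'ikvc'
Operation: convert each letter to uppercase
Mapping: 'i'->'I', 'k'->'K', 'v'->'V', 'c'->'C'
Result: IKVC


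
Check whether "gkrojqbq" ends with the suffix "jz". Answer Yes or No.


Input string: 'gkrojqbq'
Suffix to check: 'jz'
Last 2 characters of input: 'bq'
Match: False
Result: No


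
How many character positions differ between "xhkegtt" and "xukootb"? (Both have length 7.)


String 1: 'xhkegtt'
String 2: 'xukootb'
Compare each position: pos 0: 'x'=='x', pos 1: 'h'!='u', pos 2: 'k'=='k', pos 3: 'e'!='o', pos 4: 'g'!='o', pos 5: 't'=='t', pos 6: 't'!='b'
Differing positions: 4
Hamming distance: 4


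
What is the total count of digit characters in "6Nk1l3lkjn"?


Input string: '6Nk1l3lkjn'
Operation: count digit characters (0-9)
Scan: '6'(digit), 'N', 'k', '1'(digit), 'l', '3'(digit), 'l', 'k', 'j', 'n'
Digits found: 3
Result: 3


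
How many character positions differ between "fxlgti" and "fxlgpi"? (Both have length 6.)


String 1: 'fxlgti'
String 2: 'fxlgpi'
Compare each position: pos 0: 'f'=='f', pos 1: 'x'=='x', pos 2: 'l'=='l', pos 3: 'g'=='g', pos 4: 't'!='p', pos 5: 'i'=='i'
Differing positions: 1
Hamming distance: 1


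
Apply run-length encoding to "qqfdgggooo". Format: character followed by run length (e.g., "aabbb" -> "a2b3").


Input: 'qqfdgggooo'
Operation: identify consecutive runs
Runs: 'qq' -> q2, 'f' -> f1, 'd' -> d1, 'ggg' -> g3, 'ooo' -> o3
Encoded: q2f1d1g3o3


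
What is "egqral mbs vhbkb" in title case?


Input string: 'egqral mbs vhbkb'
Operation: capitalize first letter of each word
Word transformations: 'egqral'->'Egqral', 'mbs'->'Mbs', 'vhbkb'->'Vhbkb'
Result: Egqral Mbs Vhbkb


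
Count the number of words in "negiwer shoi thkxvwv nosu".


Input string: 'negiwer shoi thkxvwv nosu'
Operation: split by spaces
Words found: 'negiwer', 'shoi', 'thkxvwv', 'nosu'
Word count: 4


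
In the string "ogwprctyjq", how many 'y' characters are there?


Input string: 'ogwprctyjq'
Target character: 'y'
Scan each position: s[7]='y'
Matches found at indices: 7
Total: 1


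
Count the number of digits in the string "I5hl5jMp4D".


Input string: 'I5hl5jMp4D'
Operation: count digit characters (0-9)
Scan: 'I', '5'(digit), 'h', 'l', '5'(digit), 'j', 'M', 'p', '4'(digit), 'D'
Digits found: 3
Result: 3


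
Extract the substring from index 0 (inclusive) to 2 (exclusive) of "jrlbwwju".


Input string: 'jrlbwwju'
Operation: slice [0:2]
Extract characters: s[0]='j', s[1]='r'
Result: jr


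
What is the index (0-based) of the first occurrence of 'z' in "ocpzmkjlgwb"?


Input string: 'ocpzmkjlgwb'
Target: 'z'
Scanning left to right: s[0]='o', s[1]='c', s[2]='p', s[3]='z'
First match at index: 3


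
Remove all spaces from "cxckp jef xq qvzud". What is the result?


Input string: 'cxckp jef xq qvzud'
Operation: remove all spaces
Words: 'cxckp', 'jef', 'xq', 'qvzud'
Join without spaces: cxckpjefxqqvzud


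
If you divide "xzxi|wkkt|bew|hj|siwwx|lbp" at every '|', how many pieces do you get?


Input string: 'xzxi|wkkt|bew|hj|siwwx|lbp'
Delimiter: '|'
Split result: 'xzxi', 'wkkt', 'bew', 'hj', 'siwwx', 'lbp'
Number of parts: 6


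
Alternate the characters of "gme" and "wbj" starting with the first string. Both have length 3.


String 1: 'gme'
String 2: 'wbj'
Operation: alternate characters
Pairs: 'g'+'w', 'm'+'b', 'e'+'j'
Result: gwmbej


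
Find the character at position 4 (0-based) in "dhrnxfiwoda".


Input string: 'dhrnxfiwoda'
Operation: get character at index 4
Index mapping: s[0]='d', s[1]='h', s[2]='r', s[3]='n', s[4]='x'
Result: 'x'


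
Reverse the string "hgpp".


Input string: 'hgpp'
Operation: reverse character order
Original order: 'h' -> 'g' -> 'p' -> 'p'
Reversed order: 'p' -> 'p' -> 'g' -> 'h'
Result: ppgh


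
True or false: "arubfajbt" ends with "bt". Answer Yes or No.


Input string: 'arubfajbt'
Suffix to check: 'bt'
Last 2 characters of input: 'bt'
Match: True
Result: Yes


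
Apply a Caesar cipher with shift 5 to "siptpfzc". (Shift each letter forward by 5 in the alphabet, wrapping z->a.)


Input: 'siptpfzc', shift = 5
Operation: for each letter, (position + 5) mod 26
Mapping: 's'(18+5=23)->'x', 'i'(8+5=13)->'n', 'p'(15+5=20)->'u', 't'(19+5=24)->'y', 'p'(15+5=20)->'u', 'f'(5+5=10)->'k', 'z'(25+5=30, 30 mod 26=4)->'e', 'c'(2+5=7)->'h'
Result: xnuyukeh


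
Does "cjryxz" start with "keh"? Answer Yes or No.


Input string: 'cjryxz'
Prefix to check: 'keh'
First 3 characters of input: 'cjr'
Match: False
Result: No


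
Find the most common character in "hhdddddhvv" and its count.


Input: 'hhdddddhvv'
Operation: tally each character
Counts: 'd':5, 'h':3, 'v':2
Maximum: 'd' appears 5 times


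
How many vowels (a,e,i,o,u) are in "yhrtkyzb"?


Input string: 'yhrtkyzb'
Operation: count vowels (a, e, i, o, u)
Scan: s[0]='y', s[1]='h', s[2]='r', s[3]='t', s[4]='k', s[5]='y', s[6]='z', s[7]='b'
Vowels found: 0
Result: 0


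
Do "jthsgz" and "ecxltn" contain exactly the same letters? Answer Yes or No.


String 1: 'jthsgz' -> sorted: 'ghjstz'
String 2: 'ecxltn' -> sorted: 'celntx'
Compare sorted forms: 'ghjstz' != 'celntx'
Anagram: No


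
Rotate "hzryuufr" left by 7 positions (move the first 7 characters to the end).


Input: 'hzryuufr', shift = 7
Operation: split at index 7 and swap parts
Front part s[0:7] = 'hzryuuf'
Back part s[7:] = 'r'
Rotated = back + front = 'r' + 'hzryuuf'
Result: rhzryuuf


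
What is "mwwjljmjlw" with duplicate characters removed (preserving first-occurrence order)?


Input: 'mwwjljmjlw'
Operation: keep first occurrence of each character
Scan: s[0]='m' new -> keep; s[1]='w' new -> keep; s[2]='w' seen -> skip; s[3]='j' new -> keep; s[4]='l' new -> keep; s[5]='j' seen -> skip; s[6]='m' seen -> skip; s[7]='j' seen -> skip; s[8]='l' seen -> skip; s[9]='w' seen -> skip
Result: mwjl


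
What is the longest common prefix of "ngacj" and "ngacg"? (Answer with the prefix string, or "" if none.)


String 1: 'ngacj'
String 2: 'ngacg'
Compare position by position:
pos 0: 'n' vs 'n' match
pos 1: 'g' vs 'g' match
pos 2: 'a' vs 'a' match
pos 3: 'c' vs 'c' match
pos 4: 'j' vs 'g' differ -> stop
Longest common prefix: "ngac" (length 4)


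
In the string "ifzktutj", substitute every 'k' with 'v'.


Input string: 'ifzktutj'
Operation: replace 'k' with 'v'
Positions of 'k': 3
After replacement: ifzvtutj


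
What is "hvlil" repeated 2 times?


Input string: 'hvlil'
Operation: repeat 2 times
Concatenation: 'hvlil' + 'hvlil'
Result: hvlilhvlil


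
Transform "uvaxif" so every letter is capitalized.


Input string: 'uvaxif'
Operation: convert each letter to uppercase
Mapping: 'u'->'U', 'v'->'V', 'a'->'A', 'x'->'X', 'i'->'I', 'f'->'F'
Result: UVAXIF


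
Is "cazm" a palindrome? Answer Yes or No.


Input string: 'cazm'
Reversed: 'mzac'
Compare pairs: s[0]='c' vs s[3]='m' (mismatch), s[1]='a' vs s[2]='z' (mismatch)
Palindrome: No


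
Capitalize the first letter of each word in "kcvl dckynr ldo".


Input string: 'kcvl dckynr ldo'
Operation: capitalize first letter of each word
Word transformations: 'kcvl'->'Kcvl', 'dckynr'->'Dckynr', 'ldo'->'Ldo'
Result: Kcvl Dckynr Ldo


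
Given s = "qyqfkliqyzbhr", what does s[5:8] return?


Input string: 'qyqfkliqyzbhr'
Operation: slice [5:8]
Extract characters: s[5]='l', s[6]='i', s[7]='q'
Result: liq


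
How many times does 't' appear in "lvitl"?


Input string: 'lvitl'
Target character: 't'
Scan each position: s[3]='t'
Matches found at indices: 3
Total: 1


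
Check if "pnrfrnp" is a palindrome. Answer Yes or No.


Input string: 'pnrfrnp'
Reversed: 'pnrfrnp'
Compare pairs: s[0]='p' vs s[6]='p' (match), s[1]='n' vs s[5]='n' (match), s[2]='r' vs s[4]='r' (match)
Palindrome: Yes


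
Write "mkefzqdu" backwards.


Input string: 'mkefzqdu'
Operation: reverse character order
Original order: 'm' -> 'k' -> 'e' -> 'f' -> 'z' -> 'q' -> 'd' -> 'u'
Reversed order: 'u' -> 'd' -> 'q' -> 'z' -> 'f' -> 'e' -> 'k' -> 'm'
Result: udqzfekm


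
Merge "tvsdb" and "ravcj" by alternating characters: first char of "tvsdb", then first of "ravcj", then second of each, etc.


String 1: 'tvsdb'
String 2: 'ravcj'
Operation: alternate characters
Pairs: 't'+'r', 'v'+'a', 's'+'v', 'd'+'c', 'b'+'j'
Result: trvasvdcbj


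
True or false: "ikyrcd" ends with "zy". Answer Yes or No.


Input string: 'ikyrcd'
Suffix to check: 'zy'
Last 2 characters of input: 'cd'
Match: False
Result: No


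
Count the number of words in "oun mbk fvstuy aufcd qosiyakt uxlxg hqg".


Input string: 'oun mbk fvstuy aufcd qosiyakt uxlxg hqg'
Operation: split by spaces
Words found: 'oun', 'mbk', 'fvstuy', 'aufcd', 'qosiyakt', 'uxlxg', 'hqg'
Word count: 7


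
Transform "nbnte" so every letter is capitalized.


Input string: 'nbnte'
Operation: convert each letter to uppercase
Mapping: 'n'->'N', 'b'->'B', 'n'->'N', 't'->'T', 'e'->'E'
Result: NBNTE


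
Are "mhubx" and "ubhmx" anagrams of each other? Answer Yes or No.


String 1: 'mhubx' -> sorted: 'bhmux'
String 2: 'ubhmx' -> sorted: 'bhmux'
Compare sorted forms: 'bhmux' == 'bhmux'
Anagram: Yes


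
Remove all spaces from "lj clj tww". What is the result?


Input string: 'lj clj tww'
Operation: remove all spaces
Words: 'lj', 'clj', 'tww'
Join without spaces: ljcljtww


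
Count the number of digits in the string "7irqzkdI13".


Input string: '7irqzkdI13'
Operation: count digit characters (0-9)
Scan: '7'(digit), 'i', 'r', 'q', 'z', 'k', 'd', 'I', '1'(digit), '3'(digit)
Digits found: 3
Result: 3


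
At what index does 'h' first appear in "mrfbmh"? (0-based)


Input string: 'mrfbmh'
Target: 'h'
Scanning left to right: s[0]='m', s[1]='r', s[2]='f', s[3]='b', s[4]='m', s[5]='h'
First match at index: 5


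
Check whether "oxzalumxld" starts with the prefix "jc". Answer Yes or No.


Input string: 'oxzalumxld'
Prefix to check: 'jc'
First 2 characters of input: 'ox'
Match: False
Result: No


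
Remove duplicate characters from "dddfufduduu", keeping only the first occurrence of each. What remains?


Input: 'dddfufduduu'
Operation: keep first occurrence of each character
Scan: s[0]='d' new -> keep; s[1]='d' seen -> skip; s[2]='d' seen -> skip; s[3]='f' new -> keep; s[4]='u' new -> keep; s[5]='f' seen -> skip; s[6]='d' seen -> skip; s[7]='u' seen -> skip; s[8]='d' seen -> skip; s[9]='u' seen -> skip; s[10]='u' seen -> skip
Result: dfu


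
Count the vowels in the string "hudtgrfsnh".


Input string: 'hudtgrfsnh'
Operation: count vowels (a, e, i, o, u)
Scan: s[0]='h', s[1]='u' (vowel), s[2]='d', s[3]='t', s[4]='g', s[5]='r', s[6]='f', s[7]='s', s[8]='n', s[9]='h'
Vowels found: 1
Result: 1


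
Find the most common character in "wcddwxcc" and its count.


Input: 'wcddwxcc'
Operation: tally each character
Counts: 'c':3, 'd':2, 'w':2, 'x':1
Maximum: 'c' appears 3 times


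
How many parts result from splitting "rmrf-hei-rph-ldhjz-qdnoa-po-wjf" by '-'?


Input string: 'rmrf-hei-rph-ldhjz-qdnoa-po-wjf'
Delimiter: '-'
Split result: 'rmrf', 'hei', 'rph', 'ldhjz', 'qdnoa', 'po', 'wjf'
Number of parts: 7


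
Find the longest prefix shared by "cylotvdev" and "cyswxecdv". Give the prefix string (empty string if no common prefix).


String 1: 'cylotvdev'
String 2: 'cyswxecdv'
Compare position by position:
pos 0: 'c' vs 'c' match
pos 1: 'y' vs 'y' match
pos 2: 'l' vs 's' differ -> stop
Longest common prefix: "cy" (length 2)


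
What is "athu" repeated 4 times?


Input string: 'athu'
Operation: repeat 4 times
Concatenation: 'athu' + 'athu' + 'athu' + 'athu'
Result: athuathuathuathu


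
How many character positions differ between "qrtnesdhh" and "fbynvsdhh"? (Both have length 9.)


String 1: 'qrtnesdhh'
String 2: 'fbynvsdhh'
Compare each position: pos 0: 'q'!='f', pos 1: 'r'!='b', pos 2: 't'!='y', pos 3: 'n'=='n', pos 4: 'e'!='v', pos 5: 's'=='s', pos 6: 'd'=='d', pos 7: 'h'=='h', pos 8: 'h'=='h'
Differing positions: 4
Hamming distance: 4


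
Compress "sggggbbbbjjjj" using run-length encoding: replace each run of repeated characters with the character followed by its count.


Input: 'sggggbbbbjjjj'
Operation: identify consecutive runs
Runs: 's' -> s1, 'gggg' -> g4, 'bbbb' -> b4, 'jjjj' -> j4
Encoded: s1g4b4j4


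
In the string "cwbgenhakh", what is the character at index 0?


Input string: 'cwbgenhakh'
Operation: get character at index 0
Index mapping: s[0]='c'
Result: 'c'


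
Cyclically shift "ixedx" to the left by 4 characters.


Input: 'ixedx', shift = 4
Operation: split at index 4 and swap parts
Front part s[0:4] = 'ixed'
Back part s[4:] = 'x'
Rotated = back + front = 'x' + 'ixed'
Result: xixed


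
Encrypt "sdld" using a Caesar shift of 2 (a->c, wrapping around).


Input: 'sdld', shift = 2
Operation: for each letter, (position + 2) mod 26
Mapping: 's'(18+2=20)->'u', 'd'(3+2=5)->'f', 'l'(11+2=13)->'n', 'd'(3+2=5)->'f'
Result: ufnf


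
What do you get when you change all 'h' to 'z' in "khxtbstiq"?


Input string: 'khxtbstiq'
Operation: replace 'h' with 'z'
Positions of 'h': 1
After replacement: kzxtbstiq


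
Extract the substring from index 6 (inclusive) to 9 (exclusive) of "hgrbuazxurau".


Input string: 'hgrbuazxurau'
Operation: slice [6:9]
Extract characters: s[6]='z', s[7]='x', s[8]='u'
Result: zxu


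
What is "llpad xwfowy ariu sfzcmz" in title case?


Input string: 'llpad xwfowy ariu sfzcmz'
Operation: capitalize first letter of each word
Word transformations: 'llpad'->'Llpad', 'xwfowy'->'Xwfowy', 'ariu'->'Ariu', 'sfzcmz'->'Sfzcmz'
Result: Llpad Xwfowy Ariu Sfzcmz


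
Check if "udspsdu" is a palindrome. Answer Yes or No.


Input string: 'udspsdu'
Reversed: 'udspsdu'
Compare pairs: s[0]='u' vs s[6]='u' (match), s[1]='d' vs s[5]='d' (match), s[2]='s' vs s[4]='s' (match)
Palindrome: Yes


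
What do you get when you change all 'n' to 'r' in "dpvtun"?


Input string: 'dpvtun'
Operation: replace 'n' with 'r'
Positions of 'n': 5
After replacement: dpvtur


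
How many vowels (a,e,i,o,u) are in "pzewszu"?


Input string: 'pzewszu'
Operation: count vowels (a, e, i, o, u)
Scan: s[0]='p', s[1]='z', s[2]='e' (vowel), s[3]='w', s[4]='s', s[5]='z', s[6]='u' (vowel)
Vowels found: 2
Result: 2
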